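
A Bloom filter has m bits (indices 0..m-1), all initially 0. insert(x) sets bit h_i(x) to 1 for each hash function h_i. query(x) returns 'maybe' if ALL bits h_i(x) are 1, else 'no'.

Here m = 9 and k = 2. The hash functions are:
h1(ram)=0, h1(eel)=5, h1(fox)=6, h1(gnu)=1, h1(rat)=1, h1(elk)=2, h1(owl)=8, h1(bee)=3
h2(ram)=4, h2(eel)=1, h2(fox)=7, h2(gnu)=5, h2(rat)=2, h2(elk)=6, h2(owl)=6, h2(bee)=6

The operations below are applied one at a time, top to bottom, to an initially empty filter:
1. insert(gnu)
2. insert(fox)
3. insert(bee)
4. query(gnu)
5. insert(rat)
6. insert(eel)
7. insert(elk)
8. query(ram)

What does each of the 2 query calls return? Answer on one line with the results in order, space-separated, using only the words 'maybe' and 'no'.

Answer: maybe no

Derivation:
Start: bits=000000000
Op 1: insert gnu -> sets bits 1 5 -> bits=010001000
Op 2: insert fox -> sets bits 6 7 -> bits=010001110
Op 3: insert bee -> sets bits 3 6 -> bits=010101110
Op 4: query gnu -> checks bit1=1, bit5=1 (all 1) -> maybe
Op 5: insert rat -> sets bits 1 2 -> bits=011101110
Op 6: insert eel -> sets bits 1 5 -> bits=011101110
Op 7: insert elk -> sets bits 2 6 -> bits=011101110
Op 8: query ram -> checks bit0=0, bit4=0 (has a 0) -> no
Query results in order: maybe no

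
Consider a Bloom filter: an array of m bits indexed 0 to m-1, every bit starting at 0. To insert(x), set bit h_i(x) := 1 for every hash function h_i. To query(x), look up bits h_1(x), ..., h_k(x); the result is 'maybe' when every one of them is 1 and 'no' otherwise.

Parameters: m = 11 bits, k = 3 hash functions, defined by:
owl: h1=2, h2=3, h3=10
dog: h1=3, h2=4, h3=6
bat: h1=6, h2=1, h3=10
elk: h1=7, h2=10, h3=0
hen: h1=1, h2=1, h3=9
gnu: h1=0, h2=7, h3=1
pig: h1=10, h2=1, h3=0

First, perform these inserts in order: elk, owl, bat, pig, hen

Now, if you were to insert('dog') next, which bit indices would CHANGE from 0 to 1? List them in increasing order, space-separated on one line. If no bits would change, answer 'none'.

Answer: 4

Derivation:
Start: bits=00000000000
After insert 'elk': sets bits 0 7 10 -> bits=10000001001
After insert 'owl': sets bits 2 3 10 -> bits=10110001001
After insert 'bat': sets bits 1 6 10 -> bits=11110011001
After insert 'pig': sets bits 0 1 10 -> bits=11110011001
After insert 'hen': sets bits 1 9 -> bits=11110011011
insert 'dog' would touch bits 3 4 6; currently bit3=1, bit4=0, bit6=1
Bits that are 0 among those (would change 0->1): 4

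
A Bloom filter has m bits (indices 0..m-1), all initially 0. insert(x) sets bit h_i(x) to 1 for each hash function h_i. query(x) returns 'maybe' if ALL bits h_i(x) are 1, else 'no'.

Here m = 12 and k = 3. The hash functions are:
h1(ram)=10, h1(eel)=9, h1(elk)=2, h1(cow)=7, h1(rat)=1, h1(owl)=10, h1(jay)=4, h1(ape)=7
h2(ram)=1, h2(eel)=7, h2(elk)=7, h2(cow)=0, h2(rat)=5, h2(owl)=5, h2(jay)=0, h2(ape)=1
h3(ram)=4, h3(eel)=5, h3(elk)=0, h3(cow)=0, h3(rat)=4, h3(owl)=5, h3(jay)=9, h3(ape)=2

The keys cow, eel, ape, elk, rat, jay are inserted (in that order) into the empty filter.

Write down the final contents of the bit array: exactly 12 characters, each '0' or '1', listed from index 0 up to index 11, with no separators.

Answer: 111011010100

Derivation:
Start: bits=000000000000
After insert 'cow': sets bits 0 7 -> bits=100000010000
After insert 'eel': sets bits 5 7 9 -> bits=100001010100
After insert 'ape': sets bits 1 2 7 -> bits=111001010100
After insert 'elk': sets bits 0 2 7 -> bits=111001010100
After insert 'rat': sets bits 1 4 5 -> bits=111011010100
After insert 'jay': sets bits 0 4 9 -> bits=111011010100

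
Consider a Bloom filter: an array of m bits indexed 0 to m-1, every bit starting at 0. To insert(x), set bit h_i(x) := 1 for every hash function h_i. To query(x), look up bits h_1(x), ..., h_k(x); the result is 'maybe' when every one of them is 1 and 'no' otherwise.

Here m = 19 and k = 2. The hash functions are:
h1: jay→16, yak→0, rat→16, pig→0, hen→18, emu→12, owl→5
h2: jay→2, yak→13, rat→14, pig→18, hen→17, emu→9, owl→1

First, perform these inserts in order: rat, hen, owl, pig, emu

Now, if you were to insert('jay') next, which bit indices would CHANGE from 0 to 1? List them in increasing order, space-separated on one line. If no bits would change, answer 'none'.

Answer: 2

Derivation:
Start: bits=0000000000000000000
After insert 'rat': sets bits 14 16 -> bits=0000000000000010100
After insert 'hen': sets bits 17 18 -> bits=0000000000000010111
After insert 'owl': sets bits 1 5 -> bits=0100010000000010111
After insert 'pig': sets bits 0 18 -> bits=1100010000000010111
After insert 'emu': sets bits 9 12 -> bits=1100010001001010111
insert 'jay' would touch bits 2 16; currently bit2=0, bit16=1
Bits that are 0 among those (would change 0->1): 2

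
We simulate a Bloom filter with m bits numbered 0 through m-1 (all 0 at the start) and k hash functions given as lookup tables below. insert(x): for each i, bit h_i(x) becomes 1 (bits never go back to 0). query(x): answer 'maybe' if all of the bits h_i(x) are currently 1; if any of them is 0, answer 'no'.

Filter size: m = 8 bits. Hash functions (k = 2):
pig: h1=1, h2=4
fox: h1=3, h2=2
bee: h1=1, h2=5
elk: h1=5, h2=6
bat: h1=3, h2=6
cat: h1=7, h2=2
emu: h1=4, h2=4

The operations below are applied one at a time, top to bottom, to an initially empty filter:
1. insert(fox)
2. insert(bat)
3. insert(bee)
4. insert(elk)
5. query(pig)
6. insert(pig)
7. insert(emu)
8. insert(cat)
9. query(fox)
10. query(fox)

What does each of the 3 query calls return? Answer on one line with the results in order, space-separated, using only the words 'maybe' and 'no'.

Start: bits=00000000
Op 1: insert fox -> sets bits 2 3 -> bits=00110000
Op 2: insert bat -> sets bits 3 6 -> bits=00110010
Op 3: insert bee -> sets bits 1 5 -> bits=01110110
Op 4: insert elk -> sets bits 5 6 -> bits=01110110
Op 5: query pig -> checks bit1=1, bit4=0 (has a 0) -> no
Op 6: insert pig -> sets bits 1 4 -> bits=01111110
Op 7: insert emu -> sets bits 4 -> bits=01111110
Op 8: insert cat -> sets bits 2 7 -> bits=01111111
Op 9: query fox -> checks bit2=1, bit3=1 (all 1) -> maybe
Op 10: query fox -> checks bit2=1, bit3=1 (all 1) -> maybe
Query results in order: no maybe maybe

Answer: no maybe maybe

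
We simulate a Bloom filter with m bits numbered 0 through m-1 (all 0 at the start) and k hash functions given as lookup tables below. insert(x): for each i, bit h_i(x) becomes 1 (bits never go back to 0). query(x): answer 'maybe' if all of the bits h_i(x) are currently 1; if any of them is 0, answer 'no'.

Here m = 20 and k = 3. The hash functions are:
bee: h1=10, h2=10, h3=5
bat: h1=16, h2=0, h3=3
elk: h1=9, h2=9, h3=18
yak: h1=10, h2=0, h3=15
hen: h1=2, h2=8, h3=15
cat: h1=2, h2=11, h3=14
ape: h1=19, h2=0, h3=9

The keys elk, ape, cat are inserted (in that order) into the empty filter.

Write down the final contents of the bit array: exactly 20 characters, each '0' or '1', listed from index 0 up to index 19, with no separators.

Answer: 10100000010100100011

Derivation:
Start: bits=00000000000000000000
After insert 'elk': sets bits 9 18 -> bits=00000000010000000010
After insert 'ape': sets bits 0 9 19 -> bits=10000000010000000011
After insert 'cat': sets bits 2 11 14 -> bits=10100000010100100011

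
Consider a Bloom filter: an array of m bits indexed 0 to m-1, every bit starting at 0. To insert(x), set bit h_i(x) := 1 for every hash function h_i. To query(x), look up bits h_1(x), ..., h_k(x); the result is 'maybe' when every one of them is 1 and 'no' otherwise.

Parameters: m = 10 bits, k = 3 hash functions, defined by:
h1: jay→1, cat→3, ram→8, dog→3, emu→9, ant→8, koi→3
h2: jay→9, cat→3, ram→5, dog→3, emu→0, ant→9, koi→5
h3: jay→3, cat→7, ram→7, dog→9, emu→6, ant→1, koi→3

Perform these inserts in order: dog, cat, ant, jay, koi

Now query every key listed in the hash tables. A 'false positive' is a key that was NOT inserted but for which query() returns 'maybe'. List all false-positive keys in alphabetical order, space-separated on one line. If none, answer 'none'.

Start: bits=0000000000
After insert 'dog': sets bits 3 9 -> bits=0001000001
After insert 'cat': sets bits 3 7 -> bits=0001000101
After insert 'ant': sets bits 1 8 9 -> bits=0101000111
After insert 'jay': sets bits 1 3 9 -> bits=0101000111
After insert 'koi': sets bits 3 5 -> bits=0101010111
Not inserted: emu ram — query each against bits=0101010111:
query emu: checks bit0=0, bit6=0, bit9=1 (has a 0) -> no => not a false positive
query ram: checks bit5=1, bit7=1, bit8=1 (all 1) -> maybe => FALSE POSITIVE
False positives (alphabetical): ram

Answer: ram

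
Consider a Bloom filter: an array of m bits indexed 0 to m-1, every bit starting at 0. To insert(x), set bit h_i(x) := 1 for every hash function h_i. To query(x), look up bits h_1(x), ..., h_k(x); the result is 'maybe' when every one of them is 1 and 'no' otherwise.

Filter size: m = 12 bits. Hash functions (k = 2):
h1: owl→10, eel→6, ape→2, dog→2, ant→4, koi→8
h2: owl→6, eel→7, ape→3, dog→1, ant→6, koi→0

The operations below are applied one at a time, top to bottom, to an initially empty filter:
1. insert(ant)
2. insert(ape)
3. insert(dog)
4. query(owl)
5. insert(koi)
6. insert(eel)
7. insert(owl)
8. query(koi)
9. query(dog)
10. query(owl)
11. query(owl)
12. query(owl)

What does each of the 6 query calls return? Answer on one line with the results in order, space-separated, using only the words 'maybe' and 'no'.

Start: bits=000000000000
Op 1: insert ant -> sets bits 4 6 -> bits=000010100000
Op 2: insert ape -> sets bits 2 3 -> bits=001110100000
Op 3: insert dog -> sets bits 1 2 -> bits=011110100000
Op 4: query owl -> checks bit6=1, bit10=0 (has a 0) -> no
Op 5: insert koi -> sets bits 0 8 -> bits=111110101000
Op 6: insert eel -> sets bits 6 7 -> bits=111110111000
Op 7: insert owl -> sets bits 6 10 -> bits=111110111010
Op 8: query koi -> checks bit0=1, bit8=1 (all 1) -> maybe
Op 9: query dog -> checks bit1=1, bit2=1 (all 1) -> maybe
Op 10: query owl -> checks bit6=1, bit10=1 (all 1) -> maybe
Op 11: query owl -> checks bit6=1, bit10=1 (all 1) -> maybe
Op 12: query owl -> checks bit6=1, bit10=1 (all 1) -> maybe
Query results in order: no maybe maybe maybe maybe maybe

Answer: no maybe maybe maybe maybe maybe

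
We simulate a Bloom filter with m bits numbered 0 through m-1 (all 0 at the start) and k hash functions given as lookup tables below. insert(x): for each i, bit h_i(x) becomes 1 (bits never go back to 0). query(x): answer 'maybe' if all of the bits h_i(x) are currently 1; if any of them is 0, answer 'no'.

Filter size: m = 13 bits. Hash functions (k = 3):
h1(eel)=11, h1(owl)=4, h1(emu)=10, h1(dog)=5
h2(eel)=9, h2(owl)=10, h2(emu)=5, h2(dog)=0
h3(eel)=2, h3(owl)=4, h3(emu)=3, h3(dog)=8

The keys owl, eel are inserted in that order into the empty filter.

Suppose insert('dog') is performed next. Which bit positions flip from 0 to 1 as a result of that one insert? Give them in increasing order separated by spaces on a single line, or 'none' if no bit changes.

Answer: 0 5 8

Derivation:
Start: bits=0000000000000
After insert 'owl': sets bits 4 10 -> bits=0000100000100
After insert 'eel': sets bits 2 9 11 -> bits=0010100001110
insert 'dog' would touch bits 0 5 8; currently bit0=0, bit5=0, bit8=0
Bits that are 0 among those (would change 0->1): 0 5 8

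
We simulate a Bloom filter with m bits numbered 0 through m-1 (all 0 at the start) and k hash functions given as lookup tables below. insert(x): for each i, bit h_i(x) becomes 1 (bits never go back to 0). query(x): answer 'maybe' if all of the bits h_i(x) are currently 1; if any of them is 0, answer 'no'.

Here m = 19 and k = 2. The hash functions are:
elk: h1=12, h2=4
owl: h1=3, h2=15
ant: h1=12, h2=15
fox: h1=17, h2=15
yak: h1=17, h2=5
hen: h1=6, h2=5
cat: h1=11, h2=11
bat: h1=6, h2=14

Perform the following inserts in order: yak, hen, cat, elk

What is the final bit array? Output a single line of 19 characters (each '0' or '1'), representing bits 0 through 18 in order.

Answer: 0000111000011000010

Derivation:
Start: bits=0000000000000000000
After insert 'yak': sets bits 5 17 -> bits=0000010000000000010
After insert 'hen': sets bits 5 6 -> bits=0000011000000000010
After insert 'cat': sets bits 11 -> bits=0000011000010000010
After insert 'elk': sets bits 4 12 -> bits=0000111000011000010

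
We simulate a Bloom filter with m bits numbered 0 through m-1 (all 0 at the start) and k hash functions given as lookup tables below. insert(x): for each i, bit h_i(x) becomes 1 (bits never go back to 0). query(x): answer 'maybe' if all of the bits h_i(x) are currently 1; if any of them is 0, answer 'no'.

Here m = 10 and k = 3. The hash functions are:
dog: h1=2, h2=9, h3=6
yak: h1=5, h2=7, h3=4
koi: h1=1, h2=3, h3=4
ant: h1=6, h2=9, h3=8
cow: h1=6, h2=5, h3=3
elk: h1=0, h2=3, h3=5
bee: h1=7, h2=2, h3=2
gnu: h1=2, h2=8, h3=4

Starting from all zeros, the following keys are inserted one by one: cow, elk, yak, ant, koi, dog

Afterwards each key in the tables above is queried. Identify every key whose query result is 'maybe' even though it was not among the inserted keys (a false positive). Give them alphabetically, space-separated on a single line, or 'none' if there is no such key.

Start: bits=0000000000
After insert 'cow': sets bits 3 5 6 -> bits=0001011000
After insert 'elk': sets bits 0 3 5 -> bits=1001011000
After insert 'yak': sets bits 4 5 7 -> bits=1001111100
After insert 'ant': sets bits 6 8 9 -> bits=1001111111
After insert 'koi': sets bits 1 3 4 -> bits=1101111111
After insert 'dog': sets bits 2 6 9 -> bits=1111111111
Not inserted: bee gnu — query each against bits=1111111111:
query bee: checks bit2=1, bit7=1 (all 1) -> maybe => FALSE POSITIVE
query gnu: checks bit2=1, bit4=1, bit8=1 (all 1) -> maybe => FALSE POSITIVE
False positives (alphabetical): bee gnu

Answer: bee gnu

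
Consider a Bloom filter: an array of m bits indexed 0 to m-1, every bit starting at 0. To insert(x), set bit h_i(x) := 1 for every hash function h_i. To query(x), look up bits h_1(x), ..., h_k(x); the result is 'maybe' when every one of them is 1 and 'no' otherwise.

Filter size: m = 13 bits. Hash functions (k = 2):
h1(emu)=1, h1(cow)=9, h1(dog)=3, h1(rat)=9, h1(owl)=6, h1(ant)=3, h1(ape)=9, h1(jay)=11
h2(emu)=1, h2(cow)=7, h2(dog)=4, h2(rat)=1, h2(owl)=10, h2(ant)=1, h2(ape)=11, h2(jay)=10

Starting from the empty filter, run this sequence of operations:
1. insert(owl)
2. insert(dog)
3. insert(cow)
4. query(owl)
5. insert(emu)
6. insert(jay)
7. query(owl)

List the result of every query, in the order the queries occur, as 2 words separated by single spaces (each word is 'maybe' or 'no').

Start: bits=0000000000000
Op 1: insert owl -> sets bits 6 10 -> bits=0000001000100
Op 2: insert dog -> sets bits 3 4 -> bits=0001101000100
Op 3: insert cow -> sets bits 7 9 -> bits=0001101101100
Op 4: query owl -> checks bit6=1, bit10=1 (all 1) -> maybe
Op 5: insert emu -> sets bits 1 -> bits=0101101101100
Op 6: insert jay -> sets bits 10 11 -> bits=0101101101110
Op 7: query owl -> checks bit6=1, bit10=1 (all 1) -> maybe
Query results in order: maybe maybe

Answer: maybe maybe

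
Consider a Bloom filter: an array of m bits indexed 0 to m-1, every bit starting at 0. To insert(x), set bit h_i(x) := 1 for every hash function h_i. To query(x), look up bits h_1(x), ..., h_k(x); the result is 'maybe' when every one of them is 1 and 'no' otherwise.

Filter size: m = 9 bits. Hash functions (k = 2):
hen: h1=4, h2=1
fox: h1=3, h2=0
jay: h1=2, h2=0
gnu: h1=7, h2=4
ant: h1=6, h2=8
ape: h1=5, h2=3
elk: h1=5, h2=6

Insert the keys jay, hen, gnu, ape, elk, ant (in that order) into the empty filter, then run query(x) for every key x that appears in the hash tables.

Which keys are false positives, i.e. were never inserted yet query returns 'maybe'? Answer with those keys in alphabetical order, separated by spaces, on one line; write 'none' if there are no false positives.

Start: bits=000000000
After insert 'jay': sets bits 0 2 -> bits=101000000
After insert 'hen': sets bits 1 4 -> bits=111010000
After insert 'gnu': sets bits 4 7 -> bits=111010010
After insert 'ape': sets bits 3 5 -> bits=111111010
After insert 'elk': sets bits 5 6 -> bits=111111110
After insert 'ant': sets bits 6 8 -> bits=111111111
Not inserted: fox — query each against bits=111111111:
query fox: checks bit0=1, bit3=1 (all 1) -> maybe => FALSE POSITIVE
False positives (alphabetical): fox

Answer: fox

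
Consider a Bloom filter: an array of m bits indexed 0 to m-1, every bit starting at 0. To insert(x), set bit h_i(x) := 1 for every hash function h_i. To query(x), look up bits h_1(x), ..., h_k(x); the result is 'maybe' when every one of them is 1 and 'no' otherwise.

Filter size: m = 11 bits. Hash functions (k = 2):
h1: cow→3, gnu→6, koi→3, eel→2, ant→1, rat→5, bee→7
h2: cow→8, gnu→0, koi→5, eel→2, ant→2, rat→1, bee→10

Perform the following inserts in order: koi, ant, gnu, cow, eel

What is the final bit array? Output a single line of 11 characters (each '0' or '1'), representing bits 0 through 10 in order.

Answer: 11110110100

Derivation:
Start: bits=00000000000
After insert 'koi': sets bits 3 5 -> bits=00010100000
After insert 'ant': sets bits 1 2 -> bits=01110100000
After insert 'gnu': sets bits 0 6 -> bits=11110110000
After insert 'cow': sets bits 3 8 -> bits=11110110100
After insert 'eel': sets bits 2 -> bits=11110110100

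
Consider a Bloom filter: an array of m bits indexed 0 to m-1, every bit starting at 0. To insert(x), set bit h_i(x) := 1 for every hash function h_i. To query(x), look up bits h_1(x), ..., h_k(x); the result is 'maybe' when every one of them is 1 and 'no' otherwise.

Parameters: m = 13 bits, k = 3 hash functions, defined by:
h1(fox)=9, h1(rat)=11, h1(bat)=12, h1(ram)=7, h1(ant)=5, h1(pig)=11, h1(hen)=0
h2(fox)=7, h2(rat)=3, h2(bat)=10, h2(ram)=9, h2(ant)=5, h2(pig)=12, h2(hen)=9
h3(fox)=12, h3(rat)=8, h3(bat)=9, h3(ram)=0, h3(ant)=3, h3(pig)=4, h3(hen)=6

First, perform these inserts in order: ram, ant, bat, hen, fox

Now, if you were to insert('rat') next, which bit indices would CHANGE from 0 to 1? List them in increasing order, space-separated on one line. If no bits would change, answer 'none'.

Start: bits=0000000000000
After insert 'ram': sets bits 0 7 9 -> bits=1000000101000
After insert 'ant': sets bits 3 5 -> bits=1001010101000
After insert 'bat': sets bits 9 10 12 -> bits=1001010101101
After insert 'hen': sets bits 0 6 9 -> bits=1001011101101
After insert 'fox': sets bits 7 9 12 -> bits=1001011101101
insert 'rat' would touch bits 3 8 11; currently bit3=1, bit8=0, bit11=0
Bits that are 0 among those (would change 0->1): 8 11

Answer: 8 11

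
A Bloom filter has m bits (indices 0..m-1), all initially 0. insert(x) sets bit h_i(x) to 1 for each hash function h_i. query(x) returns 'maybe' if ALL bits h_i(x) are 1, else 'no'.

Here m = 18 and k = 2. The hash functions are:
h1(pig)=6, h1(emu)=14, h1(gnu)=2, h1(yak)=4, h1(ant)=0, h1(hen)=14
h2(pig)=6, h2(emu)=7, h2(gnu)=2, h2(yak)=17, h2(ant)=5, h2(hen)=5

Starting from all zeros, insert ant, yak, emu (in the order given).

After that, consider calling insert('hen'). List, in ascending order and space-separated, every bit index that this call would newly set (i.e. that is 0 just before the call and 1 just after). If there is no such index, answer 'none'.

Answer: none

Derivation:
Start: bits=000000000000000000
After insert 'ant': sets bits 0 5 -> bits=100001000000000000
After insert 'yak': sets bits 4 17 -> bits=100011000000000001
After insert 'emu': sets bits 7 14 -> bits=100011010000001001
insert 'hen' would touch bits 5 14; currently bit5=1, bit14=1
Bits that are 0 among those (would change 0->1): none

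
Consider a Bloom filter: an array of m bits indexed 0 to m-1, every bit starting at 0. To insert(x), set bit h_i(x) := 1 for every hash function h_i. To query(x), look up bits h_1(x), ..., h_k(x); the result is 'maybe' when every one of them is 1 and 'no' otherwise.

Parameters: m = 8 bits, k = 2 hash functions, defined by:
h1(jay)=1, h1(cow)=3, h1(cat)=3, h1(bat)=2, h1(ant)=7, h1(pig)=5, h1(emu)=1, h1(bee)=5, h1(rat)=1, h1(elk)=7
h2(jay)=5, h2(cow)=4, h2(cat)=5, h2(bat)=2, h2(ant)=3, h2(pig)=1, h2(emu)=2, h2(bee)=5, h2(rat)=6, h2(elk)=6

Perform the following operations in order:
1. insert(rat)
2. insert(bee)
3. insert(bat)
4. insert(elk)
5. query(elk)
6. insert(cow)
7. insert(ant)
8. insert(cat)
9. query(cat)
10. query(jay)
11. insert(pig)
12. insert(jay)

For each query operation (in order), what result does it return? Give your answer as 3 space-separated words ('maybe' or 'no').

Answer: maybe maybe maybe

Derivation:
Start: bits=00000000
Op 1: insert rat -> sets bits 1 6 -> bits=01000010
Op 2: insert bee -> sets bits 5 -> bits=01000110
Op 3: insert bat -> sets bits 2 -> bits=01100110
Op 4: insert elk -> sets bits 6 7 -> bits=01100111
Op 5: query elk -> checks bit6=1, bit7=1 (all 1) -> maybe
Op 6: insert cow -> sets bits 3 4 -> bits=01111111
Op 7: insert ant -> sets bits 3 7 -> bits=01111111
Op 8: insert cat -> sets bits 3 5 -> bits=01111111
Op 9: query cat -> checks bit3=1, bit5=1 (all 1) -> maybe
Op 10: query jay -> checks bit1=1, bit5=1 (all 1) -> maybe
Op 11: insert pig -> sets bits 1 5 -> bits=01111111
Op 12: insert jay -> sets bits 1 5 -> bits=01111111
Query results in order: maybe maybe maybe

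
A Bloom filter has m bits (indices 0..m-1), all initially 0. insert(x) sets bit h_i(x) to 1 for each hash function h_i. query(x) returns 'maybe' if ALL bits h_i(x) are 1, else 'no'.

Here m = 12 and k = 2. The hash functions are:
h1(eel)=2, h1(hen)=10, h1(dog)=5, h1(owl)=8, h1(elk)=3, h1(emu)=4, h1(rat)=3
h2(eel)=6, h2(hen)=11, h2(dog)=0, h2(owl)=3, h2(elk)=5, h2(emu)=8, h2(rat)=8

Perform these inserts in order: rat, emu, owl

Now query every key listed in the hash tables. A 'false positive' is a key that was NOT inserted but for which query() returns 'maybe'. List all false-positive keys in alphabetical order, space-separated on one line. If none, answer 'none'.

Start: bits=000000000000
After insert 'rat': sets bits 3 8 -> bits=000100001000
After insert 'emu': sets bits 4 8 -> bits=000110001000
After insert 'owl': sets bits 3 8 -> bits=000110001000
Not inserted: dog eel elk hen — query each against bits=000110001000:
query dog: checks bit0=0, bit5=0 (has a 0) -> no => not a false positive
query eel: checks bit2=0, bit6=0 (has a 0) -> no => not a false positive
query elk: checks bit3=1, bit5=0 (has a 0) -> no => not a false positive
query hen: checks bit10=0, bit11=0 (has a 0) -> no => not a false positive
False positives (alphabetical): none

Answer: none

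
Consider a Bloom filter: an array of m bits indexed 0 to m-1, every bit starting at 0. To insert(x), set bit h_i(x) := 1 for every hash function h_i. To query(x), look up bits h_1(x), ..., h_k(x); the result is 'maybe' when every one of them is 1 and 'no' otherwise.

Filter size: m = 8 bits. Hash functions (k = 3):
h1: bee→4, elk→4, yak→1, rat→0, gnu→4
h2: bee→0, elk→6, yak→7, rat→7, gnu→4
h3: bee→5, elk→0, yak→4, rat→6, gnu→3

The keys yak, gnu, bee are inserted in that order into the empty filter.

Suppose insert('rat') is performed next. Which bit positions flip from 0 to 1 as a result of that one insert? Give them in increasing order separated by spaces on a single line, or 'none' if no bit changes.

Start: bits=00000000
After insert 'yak': sets bits 1 4 7 -> bits=01001001
After insert 'gnu': sets bits 3 4 -> bits=01011001
After insert 'bee': sets bits 0 4 5 -> bits=11011101
insert 'rat' would touch bits 0 6 7; currently bit0=1, bit6=0, bit7=1
Bits that are 0 among those (would change 0->1): 6

Answer: 6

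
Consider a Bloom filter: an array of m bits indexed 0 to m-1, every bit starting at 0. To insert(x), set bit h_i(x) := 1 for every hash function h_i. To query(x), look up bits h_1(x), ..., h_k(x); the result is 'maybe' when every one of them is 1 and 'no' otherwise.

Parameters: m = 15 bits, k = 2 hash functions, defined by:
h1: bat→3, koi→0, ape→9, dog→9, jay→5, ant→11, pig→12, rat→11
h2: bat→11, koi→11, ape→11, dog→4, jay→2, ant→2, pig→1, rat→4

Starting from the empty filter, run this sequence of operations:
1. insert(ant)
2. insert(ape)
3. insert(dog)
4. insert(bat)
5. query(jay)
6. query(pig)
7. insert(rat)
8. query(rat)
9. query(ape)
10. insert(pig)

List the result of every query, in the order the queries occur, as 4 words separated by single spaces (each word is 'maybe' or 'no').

Start: bits=000000000000000
Op 1: insert ant -> sets bits 2 11 -> bits=001000000001000
Op 2: insert ape -> sets bits 9 11 -> bits=001000000101000
Op 3: insert dog -> sets bits 4 9 -> bits=001010000101000
Op 4: insert bat -> sets bits 3 11 -> bits=001110000101000
Op 5: query jay -> checks bit2=1, bit5=0 (has a 0) -> no
Op 6: query pig -> checks bit1=0, bit12=0 (has a 0) -> no
Op 7: insert rat -> sets bits 4 11 -> bits=001110000101000
Op 8: query rat -> checks bit4=1, bit11=1 (all 1) -> maybe
Op 9: query ape -> checks bit9=1, bit11=1 (all 1) -> maybe
Op 10: insert pig -> sets bits 1 12 -> bits=011110000101100
Query results in order: no no maybe maybe

Answer: no no maybe maybe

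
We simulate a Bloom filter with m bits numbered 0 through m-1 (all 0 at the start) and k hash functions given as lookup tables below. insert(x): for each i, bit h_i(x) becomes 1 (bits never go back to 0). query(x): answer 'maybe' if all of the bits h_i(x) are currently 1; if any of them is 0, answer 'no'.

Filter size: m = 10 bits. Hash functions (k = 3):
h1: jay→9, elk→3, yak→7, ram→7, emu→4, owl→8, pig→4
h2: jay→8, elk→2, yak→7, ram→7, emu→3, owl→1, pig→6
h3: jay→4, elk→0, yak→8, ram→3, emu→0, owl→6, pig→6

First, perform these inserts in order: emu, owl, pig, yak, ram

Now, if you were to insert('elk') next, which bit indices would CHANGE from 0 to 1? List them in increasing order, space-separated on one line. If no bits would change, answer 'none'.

Start: bits=0000000000
After insert 'emu': sets bits 0 3 4 -> bits=1001100000
After insert 'owl': sets bits 1 6 8 -> bits=1101101010
After insert 'pig': sets bits 4 6 -> bits=1101101010
After insert 'yak': sets bits 7 8 -> bits=1101101110
After insert 'ram': sets bits 3 7 -> bits=1101101110
insert 'elk' would touch bits 0 2 3; currently bit0=1, bit2=0, bit3=1
Bits that are 0 among those (would change 0->1): 2

Answer: 2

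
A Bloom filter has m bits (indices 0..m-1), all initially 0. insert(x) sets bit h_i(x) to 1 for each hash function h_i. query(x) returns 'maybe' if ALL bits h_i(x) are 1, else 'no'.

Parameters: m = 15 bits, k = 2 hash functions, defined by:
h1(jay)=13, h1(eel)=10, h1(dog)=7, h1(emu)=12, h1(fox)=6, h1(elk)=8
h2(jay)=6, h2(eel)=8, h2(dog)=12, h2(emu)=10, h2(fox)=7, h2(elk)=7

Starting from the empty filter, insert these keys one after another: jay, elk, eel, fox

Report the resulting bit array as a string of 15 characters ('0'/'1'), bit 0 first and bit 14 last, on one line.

Answer: 000000111010010

Derivation:
Start: bits=000000000000000
After insert 'jay': sets bits 6 13 -> bits=000000100000010
After insert 'elk': sets bits 7 8 -> bits=000000111000010
After insert 'eel': sets bits 8 10 -> bits=000000111010010
After insert 'fox': sets bits 6 7 -> bits=000000111010010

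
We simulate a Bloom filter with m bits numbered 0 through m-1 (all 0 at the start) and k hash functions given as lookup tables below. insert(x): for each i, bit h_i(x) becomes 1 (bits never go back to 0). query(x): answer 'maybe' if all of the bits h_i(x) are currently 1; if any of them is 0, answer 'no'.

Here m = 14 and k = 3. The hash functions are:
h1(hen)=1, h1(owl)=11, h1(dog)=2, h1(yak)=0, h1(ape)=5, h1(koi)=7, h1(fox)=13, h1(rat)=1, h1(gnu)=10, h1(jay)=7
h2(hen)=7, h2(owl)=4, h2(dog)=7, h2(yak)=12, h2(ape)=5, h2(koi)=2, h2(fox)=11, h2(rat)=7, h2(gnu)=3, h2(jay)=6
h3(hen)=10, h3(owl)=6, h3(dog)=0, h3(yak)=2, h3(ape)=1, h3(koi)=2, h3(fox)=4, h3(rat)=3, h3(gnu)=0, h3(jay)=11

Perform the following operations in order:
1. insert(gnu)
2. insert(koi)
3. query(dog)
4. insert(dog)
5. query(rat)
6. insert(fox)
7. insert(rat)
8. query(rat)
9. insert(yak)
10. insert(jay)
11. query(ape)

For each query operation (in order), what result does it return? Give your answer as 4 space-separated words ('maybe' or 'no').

Answer: maybe no maybe no

Derivation:
Start: bits=00000000000000
Op 1: insert gnu -> sets bits 0 3 10 -> bits=10010000001000
Op 2: insert koi -> sets bits 2 7 -> bits=10110001001000
Op 3: query dog -> checks bit0=1, bit2=1, bit7=1 (all 1) -> maybe
Op 4: insert dog -> sets bits 0 2 7 -> bits=10110001001000
Op 5: query rat -> checks bit1=0, bit3=1, bit7=1 (has a 0) -> no
Op 6: insert fox -> sets bits 4 11 13 -> bits=10111001001101
Op 7: insert rat -> sets bits 1 3 7 -> bits=11111001001101
Op 8: query rat -> checks bit1=1, bit3=1, bit7=1 (all 1) -> maybe
Op 9: insert yak -> sets bits 0 2 12 -> bits=11111001001111
Op 10: insert jay -> sets bits 6 7 11 -> bits=11111011001111
Op 11: query ape -> checks bit1=1, bit5=0 (has a 0) -> no
Query results in order: maybe no maybe no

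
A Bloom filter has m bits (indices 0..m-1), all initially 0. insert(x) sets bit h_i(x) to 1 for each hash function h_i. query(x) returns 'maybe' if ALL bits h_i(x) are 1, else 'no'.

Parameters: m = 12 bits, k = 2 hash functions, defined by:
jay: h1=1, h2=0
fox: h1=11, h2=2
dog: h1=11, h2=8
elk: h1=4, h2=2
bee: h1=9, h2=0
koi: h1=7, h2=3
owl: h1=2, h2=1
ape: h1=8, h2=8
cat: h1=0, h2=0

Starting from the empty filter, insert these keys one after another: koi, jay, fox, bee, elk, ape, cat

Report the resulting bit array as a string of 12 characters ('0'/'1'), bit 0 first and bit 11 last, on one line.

Answer: 111110011101

Derivation:
Start: bits=000000000000
After insert 'koi': sets bits 3 7 -> bits=000100010000
After insert 'jay': sets bits 0 1 -> bits=110100010000
After insert 'fox': sets bits 2 11 -> bits=111100010001
After insert 'bee': sets bits 0 9 -> bits=111100010101
After insert 'elk': sets bits 2 4 -> bits=111110010101
After insert 'ape': sets bits 8 -> bits=111110011101
After insert 'cat': sets bits 0 -> bits=111110011101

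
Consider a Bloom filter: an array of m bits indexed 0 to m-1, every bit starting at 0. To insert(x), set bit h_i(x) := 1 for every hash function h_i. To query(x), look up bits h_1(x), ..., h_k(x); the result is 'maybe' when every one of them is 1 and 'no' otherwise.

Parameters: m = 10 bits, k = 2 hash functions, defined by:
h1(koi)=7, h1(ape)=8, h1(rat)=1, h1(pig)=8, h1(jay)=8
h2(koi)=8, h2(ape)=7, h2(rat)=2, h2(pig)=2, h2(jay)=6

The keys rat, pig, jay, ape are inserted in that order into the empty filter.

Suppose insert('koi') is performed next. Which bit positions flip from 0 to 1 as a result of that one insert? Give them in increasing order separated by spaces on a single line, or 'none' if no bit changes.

Answer: none

Derivation:
Start: bits=0000000000
After insert 'rat': sets bits 1 2 -> bits=0110000000
After insert 'pig': sets bits 2 8 -> bits=0110000010
After insert 'jay': sets bits 6 8 -> bits=0110001010
After insert 'ape': sets bits 7 8 -> bits=0110001110
insert 'koi' would touch bits 7 8; currently bit7=1, bit8=1
Bits that are 0 among those (would change 0->1): none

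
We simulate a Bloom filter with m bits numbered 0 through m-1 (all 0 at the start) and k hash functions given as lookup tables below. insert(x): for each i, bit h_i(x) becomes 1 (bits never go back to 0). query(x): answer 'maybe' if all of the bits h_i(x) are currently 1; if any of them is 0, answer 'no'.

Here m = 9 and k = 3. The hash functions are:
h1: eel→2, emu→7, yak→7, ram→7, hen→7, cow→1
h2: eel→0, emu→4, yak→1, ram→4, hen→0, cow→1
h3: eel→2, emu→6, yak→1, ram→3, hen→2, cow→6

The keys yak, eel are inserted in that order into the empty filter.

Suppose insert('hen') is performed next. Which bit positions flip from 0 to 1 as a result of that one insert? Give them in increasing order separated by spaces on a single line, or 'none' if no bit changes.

Answer: none

Derivation:
Start: bits=000000000
After insert 'yak': sets bits 1 7 -> bits=010000010
After insert 'eel': sets bits 0 2 -> bits=111000010
insert 'hen' would touch bits 0 2 7; currently bit0=1, bit2=1, bit7=1
Bits that are 0 among those (would change 0->1): none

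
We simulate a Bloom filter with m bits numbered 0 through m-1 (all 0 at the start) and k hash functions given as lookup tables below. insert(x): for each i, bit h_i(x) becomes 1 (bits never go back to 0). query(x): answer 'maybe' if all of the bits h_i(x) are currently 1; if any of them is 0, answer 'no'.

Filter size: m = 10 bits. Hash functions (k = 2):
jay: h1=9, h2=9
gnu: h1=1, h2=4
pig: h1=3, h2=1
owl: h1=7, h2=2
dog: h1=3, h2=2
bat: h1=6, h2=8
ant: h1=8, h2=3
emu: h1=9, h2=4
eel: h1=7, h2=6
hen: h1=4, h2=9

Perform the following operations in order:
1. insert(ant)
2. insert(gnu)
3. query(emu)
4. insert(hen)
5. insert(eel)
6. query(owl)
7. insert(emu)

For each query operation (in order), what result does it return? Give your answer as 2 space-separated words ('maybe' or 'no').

Start: bits=0000000000
Op 1: insert ant -> sets bits 3 8 -> bits=0001000010
Op 2: insert gnu -> sets bits 1 4 -> bits=0101100010
Op 3: query emu -> checks bit4=1, bit9=0 (has a 0) -> no
Op 4: insert hen -> sets bits 4 9 -> bits=0101100011
Op 5: insert eel -> sets bits 6 7 -> bits=0101101111
Op 6: query owl -> checks bit2=0, bit7=1 (has a 0) -> no
Op 7: insert emu -> sets bits 4 9 -> bits=0101101111
Query results in order: no no

Answer: no no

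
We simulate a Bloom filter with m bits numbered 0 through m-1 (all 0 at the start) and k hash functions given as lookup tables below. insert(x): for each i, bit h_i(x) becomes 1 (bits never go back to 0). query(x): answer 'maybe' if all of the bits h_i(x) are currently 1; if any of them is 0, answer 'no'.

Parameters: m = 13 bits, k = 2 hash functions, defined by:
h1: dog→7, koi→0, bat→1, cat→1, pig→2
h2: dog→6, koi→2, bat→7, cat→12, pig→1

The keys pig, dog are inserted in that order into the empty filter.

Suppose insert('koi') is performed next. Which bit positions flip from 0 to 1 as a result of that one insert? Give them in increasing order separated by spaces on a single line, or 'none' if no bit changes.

Start: bits=0000000000000
After insert 'pig': sets bits 1 2 -> bits=0110000000000
After insert 'dog': sets bits 6 7 -> bits=0110001100000
insert 'koi' would touch bits 0 2; currently bit0=0, bit2=1
Bits that are 0 among those (would change 0->1): 0

Answer: 0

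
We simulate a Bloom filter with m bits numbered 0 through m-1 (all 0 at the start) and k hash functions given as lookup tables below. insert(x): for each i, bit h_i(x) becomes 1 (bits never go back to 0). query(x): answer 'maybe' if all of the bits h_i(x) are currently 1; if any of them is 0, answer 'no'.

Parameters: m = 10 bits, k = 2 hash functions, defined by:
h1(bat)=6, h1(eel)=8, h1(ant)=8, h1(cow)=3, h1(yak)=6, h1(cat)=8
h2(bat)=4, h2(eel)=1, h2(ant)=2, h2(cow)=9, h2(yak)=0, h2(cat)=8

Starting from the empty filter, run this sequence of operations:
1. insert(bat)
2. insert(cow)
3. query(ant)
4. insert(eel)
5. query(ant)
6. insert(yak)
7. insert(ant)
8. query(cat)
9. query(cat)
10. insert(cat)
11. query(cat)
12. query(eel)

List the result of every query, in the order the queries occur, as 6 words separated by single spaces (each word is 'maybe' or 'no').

Start: bits=0000000000
Op 1: insert bat -> sets bits 4 6 -> bits=0000101000
Op 2: insert cow -> sets bits 3 9 -> bits=0001101001
Op 3: query ant -> checks bit2=0, bit8=0 (has a 0) -> no
Op 4: insert eel -> sets bits 1 8 -> bits=0101101011
Op 5: query ant -> checks bit2=0, bit8=1 (has a 0) -> no
Op 6: insert yak -> sets bits 0 6 -> bits=1101101011
Op 7: insert ant -> sets bits 2 8 -> bits=1111101011
Op 8: query cat -> checks bit8=1 (all 1) -> maybe
Op 9: query cat -> checks bit8=1 (all 1) -> maybe
Op 10: insert cat -> sets bits 8 -> bits=1111101011
Op 11: query cat -> checks bit8=1 (all 1) -> maybe
Op 12: query eel -> checks bit1=1, bit8=1 (all 1) -> maybe
Query results in order: no no maybe maybe maybe maybe

Answer: no no maybe maybe maybe maybe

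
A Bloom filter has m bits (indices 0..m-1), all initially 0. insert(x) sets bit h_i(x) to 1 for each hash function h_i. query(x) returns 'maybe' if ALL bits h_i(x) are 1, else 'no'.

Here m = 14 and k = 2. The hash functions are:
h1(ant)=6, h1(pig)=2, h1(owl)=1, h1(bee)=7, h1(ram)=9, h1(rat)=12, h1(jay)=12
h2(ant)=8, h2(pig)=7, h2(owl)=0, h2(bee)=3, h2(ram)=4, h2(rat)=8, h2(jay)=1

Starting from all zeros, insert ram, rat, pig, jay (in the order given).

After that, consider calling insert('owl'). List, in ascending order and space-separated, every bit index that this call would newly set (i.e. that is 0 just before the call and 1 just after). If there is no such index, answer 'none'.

Start: bits=00000000000000
After insert 'ram': sets bits 4 9 -> bits=00001000010000
After insert 'rat': sets bits 8 12 -> bits=00001000110010
After insert 'pig': sets bits 2 7 -> bits=00101001110010
After insert 'jay': sets bits 1 12 -> bits=01101001110010
insert 'owl' would touch bits 0 1; currently bit0=0, bit1=1
Bits that are 0 among those (would change 0->1): 0

Answer: 0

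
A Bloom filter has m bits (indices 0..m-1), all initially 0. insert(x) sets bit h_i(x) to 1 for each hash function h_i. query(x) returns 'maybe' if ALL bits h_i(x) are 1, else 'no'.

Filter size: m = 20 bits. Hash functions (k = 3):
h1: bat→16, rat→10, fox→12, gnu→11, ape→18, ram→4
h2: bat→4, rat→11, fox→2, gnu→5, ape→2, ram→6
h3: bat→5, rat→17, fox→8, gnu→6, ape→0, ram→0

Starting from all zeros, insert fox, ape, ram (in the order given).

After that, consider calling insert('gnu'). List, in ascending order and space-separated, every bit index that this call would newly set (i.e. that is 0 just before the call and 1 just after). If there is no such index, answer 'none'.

Answer: 5 11

Derivation:
Start: bits=00000000000000000000
After insert 'fox': sets bits 2 8 12 -> bits=00100000100010000000
After insert 'ape': sets bits 0 2 18 -> bits=10100000100010000010
After insert 'ram': sets bits 0 4 6 -> bits=10101010100010000010
insert 'gnu' would touch bits 5 6 11; currently bit5=0, bit6=1, bit11=0
Bits that are 0 among those (would change 0->1): 5 11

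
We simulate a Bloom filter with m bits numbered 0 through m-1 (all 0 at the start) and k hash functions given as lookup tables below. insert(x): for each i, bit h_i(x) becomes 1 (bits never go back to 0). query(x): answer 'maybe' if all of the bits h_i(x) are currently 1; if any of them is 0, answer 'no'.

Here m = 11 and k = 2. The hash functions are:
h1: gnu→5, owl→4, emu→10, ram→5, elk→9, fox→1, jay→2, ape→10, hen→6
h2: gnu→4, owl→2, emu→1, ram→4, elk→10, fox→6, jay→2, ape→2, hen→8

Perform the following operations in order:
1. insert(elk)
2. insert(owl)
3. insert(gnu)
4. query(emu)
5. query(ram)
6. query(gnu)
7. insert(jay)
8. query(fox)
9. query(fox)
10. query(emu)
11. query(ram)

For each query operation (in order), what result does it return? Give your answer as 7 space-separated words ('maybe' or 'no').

Answer: no maybe maybe no no no maybe

Derivation:
Start: bits=00000000000
Op 1: insert elk -> sets bits 9 10 -> bits=00000000011
Op 2: insert owl -> sets bits 2 4 -> bits=00101000011
Op 3: insert gnu -> sets bits 4 5 -> bits=00101100011
Op 4: query emu -> checks bit1=0, bit10=1 (has a 0) -> no
Op 5: query ram -> checks bit4=1, bit5=1 (all 1) -> maybe
Op 6: query gnu -> checks bit4=1, bit5=1 (all 1) -> maybe
Op 7: insert jay -> sets bits 2 -> bits=00101100011
Op 8: query fox -> checks bit1=0, bit6=0 (has a 0) -> no
Op 9: query fox -> checks bit1=0, bit6=0 (has a 0) -> no
Op 10: query emu -> checks bit1=0, bit10=1 (has a 0) -> no
Op 11: query ram -> checks bit4=1, bit5=1 (all 1) -> maybe
Query results in order: no maybe maybe no no no maybe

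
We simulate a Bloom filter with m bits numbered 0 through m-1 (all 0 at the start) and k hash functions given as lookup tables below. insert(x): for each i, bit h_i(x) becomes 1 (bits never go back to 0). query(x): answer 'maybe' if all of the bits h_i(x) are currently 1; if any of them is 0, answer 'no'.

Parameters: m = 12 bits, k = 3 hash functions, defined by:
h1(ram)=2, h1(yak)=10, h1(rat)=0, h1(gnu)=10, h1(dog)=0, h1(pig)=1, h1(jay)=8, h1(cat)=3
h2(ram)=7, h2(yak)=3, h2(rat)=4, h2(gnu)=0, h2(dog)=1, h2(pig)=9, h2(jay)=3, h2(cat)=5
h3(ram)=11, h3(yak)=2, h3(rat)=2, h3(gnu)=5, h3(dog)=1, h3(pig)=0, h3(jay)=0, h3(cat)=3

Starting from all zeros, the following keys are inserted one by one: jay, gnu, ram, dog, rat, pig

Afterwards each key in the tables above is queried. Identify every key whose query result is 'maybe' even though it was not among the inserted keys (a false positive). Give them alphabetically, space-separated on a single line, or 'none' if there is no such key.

Answer: cat yak

Derivation:
Start: bits=000000000000
After insert 'jay': sets bits 0 3 8 -> bits=100100001000
After insert 'gnu': sets bits 0 5 10 -> bits=100101001010
After insert 'ram': sets bits 2 7 11 -> bits=101101011011
After insert 'dog': sets bits 0 1 -> bits=111101011011
After insert 'rat': sets bits 0 2 4 -> bits=111111011011
After insert 'pig': sets bits 0 1 9 -> bits=111111011111
Not inserted: cat yak — query each against bits=111111011111:
query cat: checks bit3=1, bit5=1 (all 1) -> maybe => FALSE POSITIVE
query yak: checks bit2=1, bit3=1, bit10=1 (all 1) -> maybe => FALSE POSITIVE
False positives (alphabetical): cat yak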